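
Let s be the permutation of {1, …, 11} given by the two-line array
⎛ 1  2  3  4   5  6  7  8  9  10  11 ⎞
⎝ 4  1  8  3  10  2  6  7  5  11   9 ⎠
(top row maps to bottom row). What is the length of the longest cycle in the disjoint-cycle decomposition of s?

Decomposing into disjoint cycles gives (1, 4, 3, 8, 7, 6, 2)(5, 10, 11, 9); the longest has length 7.

7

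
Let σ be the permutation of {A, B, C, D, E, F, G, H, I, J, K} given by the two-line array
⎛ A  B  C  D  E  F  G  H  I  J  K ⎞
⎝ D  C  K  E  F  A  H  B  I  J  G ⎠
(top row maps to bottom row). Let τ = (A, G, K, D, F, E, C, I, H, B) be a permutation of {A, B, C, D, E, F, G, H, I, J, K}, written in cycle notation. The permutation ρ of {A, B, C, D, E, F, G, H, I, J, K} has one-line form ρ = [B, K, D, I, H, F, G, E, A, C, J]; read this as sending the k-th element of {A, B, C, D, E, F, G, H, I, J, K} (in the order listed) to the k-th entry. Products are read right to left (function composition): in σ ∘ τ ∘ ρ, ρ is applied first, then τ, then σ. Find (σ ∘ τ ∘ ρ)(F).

F

Apply the permutations in order: ρ(F) = F, then τ(F) = E, then σ(E) = F. So (σ ∘ τ ∘ ρ)(F) = F.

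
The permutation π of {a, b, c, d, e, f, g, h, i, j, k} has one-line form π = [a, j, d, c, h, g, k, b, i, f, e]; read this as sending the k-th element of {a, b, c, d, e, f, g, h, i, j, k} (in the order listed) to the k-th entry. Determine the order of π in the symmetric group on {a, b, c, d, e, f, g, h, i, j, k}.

Decomposing into disjoint cycles gives cycle lengths 7, 2, 1, 1.
Since disjoint cycles commute, ord(π) = lcm(7, 2) = 14.

14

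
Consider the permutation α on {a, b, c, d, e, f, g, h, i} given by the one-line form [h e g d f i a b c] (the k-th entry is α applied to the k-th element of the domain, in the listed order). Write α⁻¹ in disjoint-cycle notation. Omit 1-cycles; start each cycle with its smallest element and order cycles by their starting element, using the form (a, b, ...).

(a, g, c, i, f, e, b, h)

First write α in disjoint cycles: (a, h, b, e, f, i, c, g).
Reversing each cycle (and rotating so the smallest element leads) gives α⁻¹ = (a, g, c, i, f, e, b, h).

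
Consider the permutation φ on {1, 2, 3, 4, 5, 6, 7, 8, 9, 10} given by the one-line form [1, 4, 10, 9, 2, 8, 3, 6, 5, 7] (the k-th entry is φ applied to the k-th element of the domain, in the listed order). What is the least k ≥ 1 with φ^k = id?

12

The disjoint-cycle form of φ has cycle lengths 4, 3, 2, 1.
The order is lcm(4, 3, 2) = 12.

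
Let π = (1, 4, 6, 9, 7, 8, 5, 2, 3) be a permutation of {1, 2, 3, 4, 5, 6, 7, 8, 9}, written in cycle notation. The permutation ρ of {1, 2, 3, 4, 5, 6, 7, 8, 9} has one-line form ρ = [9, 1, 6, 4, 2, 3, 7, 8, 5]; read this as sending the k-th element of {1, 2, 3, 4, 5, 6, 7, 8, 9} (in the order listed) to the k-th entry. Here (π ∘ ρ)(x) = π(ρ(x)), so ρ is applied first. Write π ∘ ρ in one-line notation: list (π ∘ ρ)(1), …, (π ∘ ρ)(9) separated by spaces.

7 4 9 6 3 1 8 5 2

(π ∘ ρ)(x) = π(ρ(x)). Computing each image: π(ρ(1)) = π(9) = 7, π(ρ(2)) = π(1) = 4, π(ρ(3)) = π(6) = 9, π(ρ(4)) = π(4) = 6, π(ρ(5)) = π(2) = 3, π(ρ(6)) = π(3) = 1, π(ρ(7)) = π(7) = 8, π(ρ(8)) = π(8) = 5, π(ρ(9)) = π(5) = 2.
Hence π ∘ ρ = [7 4 9 6 3 1 8 5 2].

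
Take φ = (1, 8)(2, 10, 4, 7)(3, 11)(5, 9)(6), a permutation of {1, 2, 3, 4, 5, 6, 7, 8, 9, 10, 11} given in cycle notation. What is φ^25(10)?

10 lies in the 4-cycle (2, 10, 4, 7).
Since the cycle has length 4, φ^25 acts on it the same as φ^1 (25 mod 4 = 1).
Advancing 1 step from 10: 10 → 4.

4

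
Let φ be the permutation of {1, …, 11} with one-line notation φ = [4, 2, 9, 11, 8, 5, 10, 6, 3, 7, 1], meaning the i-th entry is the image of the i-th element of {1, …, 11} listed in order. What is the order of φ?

Writing φ as disjoint cycles, the cycle lengths are 3, 3, 2, 2, 1.
The order of φ is the least common multiple of its cycle lengths: lcm(3, 3, 2, 2) = 6.

6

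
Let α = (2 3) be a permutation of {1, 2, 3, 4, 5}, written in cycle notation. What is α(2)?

Within (2 3), 2 ↦ 3.

3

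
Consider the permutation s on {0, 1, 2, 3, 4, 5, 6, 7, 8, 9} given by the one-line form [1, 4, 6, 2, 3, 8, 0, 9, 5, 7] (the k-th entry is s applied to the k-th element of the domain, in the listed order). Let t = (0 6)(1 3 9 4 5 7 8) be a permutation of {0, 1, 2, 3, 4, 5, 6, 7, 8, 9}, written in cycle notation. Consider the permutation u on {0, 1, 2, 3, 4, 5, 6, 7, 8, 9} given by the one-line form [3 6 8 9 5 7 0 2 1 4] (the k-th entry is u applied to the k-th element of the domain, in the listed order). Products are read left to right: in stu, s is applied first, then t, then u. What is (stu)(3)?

Apply the permutations in order: s(3) = 2, then t(2) = 2, then u(2) = 8. So (stu)(3) = 8.

8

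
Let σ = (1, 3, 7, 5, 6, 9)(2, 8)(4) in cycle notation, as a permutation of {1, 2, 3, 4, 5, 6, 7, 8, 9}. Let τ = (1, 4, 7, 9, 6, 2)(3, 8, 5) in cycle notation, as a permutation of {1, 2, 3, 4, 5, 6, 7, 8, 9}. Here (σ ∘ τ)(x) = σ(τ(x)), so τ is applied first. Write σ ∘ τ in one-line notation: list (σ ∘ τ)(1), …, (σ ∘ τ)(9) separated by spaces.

4 3 2 5 7 8 1 6 9

(σ ∘ τ)(x) = σ(τ(x)). Computing each image: σ(τ(1)) = σ(4) = 4, σ(τ(2)) = σ(1) = 3, σ(τ(3)) = σ(8) = 2, σ(τ(4)) = σ(7) = 5, σ(τ(5)) = σ(3) = 7, σ(τ(6)) = σ(2) = 8, σ(τ(7)) = σ(9) = 1, σ(τ(8)) = σ(5) = 6, σ(τ(9)) = σ(6) = 9.
Hence σ ∘ τ = [4 3 2 5 7 8 1 6 9].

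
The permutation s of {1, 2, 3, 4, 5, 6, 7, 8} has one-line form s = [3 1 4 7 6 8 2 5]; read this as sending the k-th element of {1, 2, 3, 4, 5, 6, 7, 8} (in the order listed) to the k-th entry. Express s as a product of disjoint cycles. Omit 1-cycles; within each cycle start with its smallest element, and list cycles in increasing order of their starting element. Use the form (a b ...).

Iterating s from 1 gives 1 → 3 → 4 → 7 → 2 → 1; that is the 5-cycle (1 3 4 7 2).
Continuing from each remaining unvisited element yields (1 3 4 7 2)(5 6 8).

(1 3 4 7 2)(5 6 8)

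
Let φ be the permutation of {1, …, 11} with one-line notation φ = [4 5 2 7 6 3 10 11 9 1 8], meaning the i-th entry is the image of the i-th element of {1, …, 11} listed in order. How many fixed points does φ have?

1

The fixed points (elements with φ(x) = x) are {9}, so there is 1.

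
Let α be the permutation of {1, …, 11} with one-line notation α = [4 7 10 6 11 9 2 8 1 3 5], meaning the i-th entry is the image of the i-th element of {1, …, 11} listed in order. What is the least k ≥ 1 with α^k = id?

Writing α as disjoint cycles, the cycle lengths are 4, 2, 2, 2, 1.
The order of α is the least common multiple of its cycle lengths: lcm(4, 2, 2, 2) = 4.

4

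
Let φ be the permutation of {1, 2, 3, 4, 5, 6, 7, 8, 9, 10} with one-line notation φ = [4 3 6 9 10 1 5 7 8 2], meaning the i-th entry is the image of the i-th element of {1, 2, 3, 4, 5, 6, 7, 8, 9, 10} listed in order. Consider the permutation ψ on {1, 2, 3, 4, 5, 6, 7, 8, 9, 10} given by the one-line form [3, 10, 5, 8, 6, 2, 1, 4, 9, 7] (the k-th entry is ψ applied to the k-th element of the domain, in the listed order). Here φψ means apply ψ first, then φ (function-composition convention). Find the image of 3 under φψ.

10

(φψ)(3) = φ(ψ(3)). ψ(3) = 5, then φ(5) = 10. So (φψ)(3) = 10.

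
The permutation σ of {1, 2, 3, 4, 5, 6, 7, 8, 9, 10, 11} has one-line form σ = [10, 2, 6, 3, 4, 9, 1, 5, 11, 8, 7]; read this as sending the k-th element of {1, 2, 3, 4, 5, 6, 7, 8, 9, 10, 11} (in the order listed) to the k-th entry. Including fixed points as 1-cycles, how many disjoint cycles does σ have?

2

The cycle decomposition is (1, 10, 8, 5, 4, 3, 6, 9, 11, 7)(2), which has 2 cycles (counting 1-cycles).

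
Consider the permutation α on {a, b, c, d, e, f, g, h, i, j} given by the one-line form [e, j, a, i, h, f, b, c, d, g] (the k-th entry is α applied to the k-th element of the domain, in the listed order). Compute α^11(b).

g

Tracing b → j → … returns to b after 3 steps, so b lies in a 3-cycle (b j g).
Powers repeat with period 3 on this cycle, and 11 mod 3 = 2, so α^11(b) = α^2(b).
Advancing 2 steps from b: b → j → g.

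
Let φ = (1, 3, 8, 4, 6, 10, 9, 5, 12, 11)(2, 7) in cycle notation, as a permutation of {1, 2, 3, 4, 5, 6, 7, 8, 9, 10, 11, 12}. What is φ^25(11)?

11 lies in the 10-cycle (1, 3, 8, 4, 6, 10, 9, 5, 12, 11).
Powers repeat with period 10 on this cycle, and 25 mod 10 = 5, so φ^25(11) = φ^5(11).
Stepping 5 places around the cycle: 11 → 1 → 3 → 8 → 4 → 6.

6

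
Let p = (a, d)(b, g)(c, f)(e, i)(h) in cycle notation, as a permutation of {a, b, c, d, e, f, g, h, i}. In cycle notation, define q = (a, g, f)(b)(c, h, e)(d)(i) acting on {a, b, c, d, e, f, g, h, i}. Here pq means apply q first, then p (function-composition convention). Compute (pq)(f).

d

(pq)(f) = p(q(f)). q(f) = a, then p(a) = d. So (pq)(f) = d.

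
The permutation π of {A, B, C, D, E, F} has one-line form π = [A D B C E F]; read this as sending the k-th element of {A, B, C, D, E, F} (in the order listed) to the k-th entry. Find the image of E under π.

E

E is element number 5 of the domain, and entry number 5 of the one-line form is E, so π(E) = E.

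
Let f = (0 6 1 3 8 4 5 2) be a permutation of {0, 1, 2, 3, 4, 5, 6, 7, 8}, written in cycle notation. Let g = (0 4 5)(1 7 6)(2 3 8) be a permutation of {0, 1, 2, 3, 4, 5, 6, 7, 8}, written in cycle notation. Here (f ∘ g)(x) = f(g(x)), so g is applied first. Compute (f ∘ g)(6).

3

g(6) = 1, then f(1) = 3; composing gives (f ∘ g)(6) = 3.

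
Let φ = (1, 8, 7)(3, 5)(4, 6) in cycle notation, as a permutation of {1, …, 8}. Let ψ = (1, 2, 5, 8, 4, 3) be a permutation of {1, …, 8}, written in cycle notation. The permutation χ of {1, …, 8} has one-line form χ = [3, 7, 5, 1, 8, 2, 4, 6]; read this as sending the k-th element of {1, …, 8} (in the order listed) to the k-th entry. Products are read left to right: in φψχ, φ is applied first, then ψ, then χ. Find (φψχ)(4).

2

(φψχ)(4) = χ(ψ(φ(4))). φ(4) = 6, then ψ(6) = 6, then χ(6) = 2, so the result is 2.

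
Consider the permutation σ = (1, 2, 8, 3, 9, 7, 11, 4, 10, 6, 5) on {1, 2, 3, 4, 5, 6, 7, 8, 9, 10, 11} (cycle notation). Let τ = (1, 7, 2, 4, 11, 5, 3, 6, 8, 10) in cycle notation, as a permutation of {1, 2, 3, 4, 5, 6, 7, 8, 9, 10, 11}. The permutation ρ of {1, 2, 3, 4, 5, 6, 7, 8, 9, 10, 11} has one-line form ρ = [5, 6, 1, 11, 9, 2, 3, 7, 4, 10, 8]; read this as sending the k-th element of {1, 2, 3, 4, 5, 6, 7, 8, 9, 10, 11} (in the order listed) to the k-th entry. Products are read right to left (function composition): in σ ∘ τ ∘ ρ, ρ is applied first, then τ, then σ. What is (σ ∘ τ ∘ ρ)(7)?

Chase 7: ρ(7) = 3; τ(3) = 6; σ(6) = 5. Hence (σ ∘ τ ∘ ρ)(7) = 5.

5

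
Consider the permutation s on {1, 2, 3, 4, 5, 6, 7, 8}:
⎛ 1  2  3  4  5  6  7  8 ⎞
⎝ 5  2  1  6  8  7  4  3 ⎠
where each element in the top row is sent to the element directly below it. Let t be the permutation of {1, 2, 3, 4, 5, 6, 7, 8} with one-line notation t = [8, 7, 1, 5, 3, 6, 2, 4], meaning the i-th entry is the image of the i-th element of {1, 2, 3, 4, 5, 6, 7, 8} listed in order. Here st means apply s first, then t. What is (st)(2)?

7

First apply s: s(2) = 2, then t(2) = 7. Thus (st)(2) = 7.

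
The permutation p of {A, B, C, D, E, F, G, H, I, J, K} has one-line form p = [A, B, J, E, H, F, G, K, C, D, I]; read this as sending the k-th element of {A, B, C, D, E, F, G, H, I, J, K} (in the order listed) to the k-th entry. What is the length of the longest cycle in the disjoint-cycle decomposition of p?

7

Decomposing into disjoint cycles gives (C, J, D, E, H, K, I); the longest has length 7.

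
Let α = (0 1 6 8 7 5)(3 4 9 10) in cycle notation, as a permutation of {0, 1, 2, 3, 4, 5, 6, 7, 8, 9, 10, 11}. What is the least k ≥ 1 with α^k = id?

12

The cycle type of α is (6, 4, 1, 1).
The order is lcm(6, 4) = 12.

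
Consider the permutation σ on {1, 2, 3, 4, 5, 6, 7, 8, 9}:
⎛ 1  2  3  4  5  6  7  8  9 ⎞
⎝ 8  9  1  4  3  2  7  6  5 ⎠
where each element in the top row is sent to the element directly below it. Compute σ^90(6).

Tracing 6 → 2 → … returns to 6 after 7 steps, so 6 lies in a 7-cycle (1, 8, 6, 2, 9, 5, 3).
On a 7-cycle, σ^7 is the identity, so σ^90 = σ^6 there (90 ≡ 6 mod 7).
Stepping 6 places around the cycle: 6 → 2 → 9 → 5 → 3 → 1 → 8.

8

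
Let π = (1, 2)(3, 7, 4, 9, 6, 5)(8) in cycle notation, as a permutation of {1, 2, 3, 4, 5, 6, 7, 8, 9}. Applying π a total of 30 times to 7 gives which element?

7 lies in the 6-cycle (3, 7, 4, 9, 6, 5).
Powers repeat with period 6 on this cycle, and 30 mod 6 = 0, so π^30(7) = π^0(7).
So π^30(7) = 7.

7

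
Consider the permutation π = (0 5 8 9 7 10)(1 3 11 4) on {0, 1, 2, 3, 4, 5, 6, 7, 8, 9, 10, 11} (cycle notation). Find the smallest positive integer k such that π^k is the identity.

The cycle type of π is (6, 4, 1, 1).
The order of π is the least common multiple of its cycle lengths: lcm(6, 4) = 12.

12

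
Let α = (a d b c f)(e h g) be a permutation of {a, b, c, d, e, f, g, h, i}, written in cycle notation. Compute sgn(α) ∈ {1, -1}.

The cycle lengths are 5, 3, 1.
A cycle of length ℓ contributes ℓ−1 transpositions, so α is a product of 4 + 2 = 6 transpositions — even.

1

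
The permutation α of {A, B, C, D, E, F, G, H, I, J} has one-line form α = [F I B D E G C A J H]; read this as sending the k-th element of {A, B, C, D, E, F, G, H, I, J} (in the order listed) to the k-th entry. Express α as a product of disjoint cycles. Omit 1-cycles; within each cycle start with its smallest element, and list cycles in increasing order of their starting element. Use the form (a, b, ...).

(A, F, G, C, B, I, J, H)

From A: A → F → G → C → B → I → J → H → A, closing the cycle (A, F, G, C, B, I, J, H).
Continuing from each remaining unvisited element yields (A, F, G, C, B, I, J, H).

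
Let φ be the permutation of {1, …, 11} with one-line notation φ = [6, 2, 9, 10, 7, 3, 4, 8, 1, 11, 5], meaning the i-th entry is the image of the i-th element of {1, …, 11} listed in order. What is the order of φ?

20

Decomposing into disjoint cycles gives cycle lengths 5, 4, 1, 1.
The order of φ is the least common multiple of its cycle lengths: lcm(5, 4) = 20.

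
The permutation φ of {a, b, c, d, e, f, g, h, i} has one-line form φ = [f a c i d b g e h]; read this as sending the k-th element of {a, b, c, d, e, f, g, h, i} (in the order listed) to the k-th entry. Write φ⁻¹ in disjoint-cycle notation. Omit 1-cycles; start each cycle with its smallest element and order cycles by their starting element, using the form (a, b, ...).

The cycle decomposition of φ is (a, f, b)(d, i, h, e).
The inverse reverses every cycle; in canonical form, φ⁻¹ = (a, b, f)(d, e, h, i).

(a, b, f)(d, e, h, i)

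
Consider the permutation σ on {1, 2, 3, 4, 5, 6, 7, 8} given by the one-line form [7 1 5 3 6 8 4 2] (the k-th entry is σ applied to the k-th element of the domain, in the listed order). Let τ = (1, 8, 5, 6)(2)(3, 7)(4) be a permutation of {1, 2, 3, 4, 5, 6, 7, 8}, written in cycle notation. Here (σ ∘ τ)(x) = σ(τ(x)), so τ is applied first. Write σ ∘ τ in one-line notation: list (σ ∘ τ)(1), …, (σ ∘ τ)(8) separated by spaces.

Chase each element through τ then σ: 1 → 8 → 2; 2 → 2 → 1; 3 → 7 → 4; 4 → 4 → 3; 5 → 6 → 8; 6 → 1 → 7; 7 → 3 → 5; 8 → 5 → 6.
Collecting the images, σ ∘ τ = [2 1 4 3 8 7 5 6].

2 1 4 3 8 7 5 6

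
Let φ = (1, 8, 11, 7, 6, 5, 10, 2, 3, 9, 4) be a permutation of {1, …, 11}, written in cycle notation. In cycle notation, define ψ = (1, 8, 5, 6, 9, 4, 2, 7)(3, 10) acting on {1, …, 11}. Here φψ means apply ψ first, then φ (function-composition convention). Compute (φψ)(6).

4

(φψ)(6) = φ(ψ(6)). ψ(6) = 9, then φ(9) = 4. So (φψ)(6) = 4.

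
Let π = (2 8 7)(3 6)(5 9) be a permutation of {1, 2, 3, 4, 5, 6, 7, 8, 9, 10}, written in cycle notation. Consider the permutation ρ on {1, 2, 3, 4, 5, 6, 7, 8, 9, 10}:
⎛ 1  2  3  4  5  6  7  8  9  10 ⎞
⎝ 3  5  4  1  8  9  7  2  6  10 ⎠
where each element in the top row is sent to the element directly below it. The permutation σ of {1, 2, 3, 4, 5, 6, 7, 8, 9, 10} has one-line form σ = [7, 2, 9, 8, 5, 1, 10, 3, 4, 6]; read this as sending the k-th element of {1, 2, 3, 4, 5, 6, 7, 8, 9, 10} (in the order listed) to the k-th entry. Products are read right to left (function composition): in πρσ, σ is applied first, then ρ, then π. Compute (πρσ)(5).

7

Chase 5: σ(5) = 5; ρ(5) = 8; π(8) = 7. Hence (πρσ)(5) = 7.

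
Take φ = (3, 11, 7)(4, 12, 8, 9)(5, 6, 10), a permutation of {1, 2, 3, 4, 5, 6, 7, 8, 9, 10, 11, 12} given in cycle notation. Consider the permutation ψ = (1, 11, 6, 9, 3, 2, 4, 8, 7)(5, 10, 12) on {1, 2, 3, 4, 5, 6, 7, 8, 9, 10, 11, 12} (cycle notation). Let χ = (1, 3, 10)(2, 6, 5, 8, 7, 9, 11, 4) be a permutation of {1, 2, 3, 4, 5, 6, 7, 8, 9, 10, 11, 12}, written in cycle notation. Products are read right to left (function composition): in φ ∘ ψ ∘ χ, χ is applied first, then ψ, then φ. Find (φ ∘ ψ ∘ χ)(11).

(φ ∘ ψ ∘ χ)(11) = φ(ψ(χ(11))). χ(11) = 4, then ψ(4) = 8, then φ(8) = 9, so the result is 9.

9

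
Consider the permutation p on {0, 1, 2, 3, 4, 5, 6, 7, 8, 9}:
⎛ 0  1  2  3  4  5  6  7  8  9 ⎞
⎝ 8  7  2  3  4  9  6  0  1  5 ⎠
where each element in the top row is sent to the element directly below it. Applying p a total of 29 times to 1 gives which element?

Tracing 1 → 7 → … returns to 1 after 4 steps, so 1 lies in a 4-cycle (0 8 1 7).
Since the cycle has length 4, p^29 acts on it the same as p^1 (29 mod 4 = 1).
Stepping 1 place around the cycle: 1 → 7.

7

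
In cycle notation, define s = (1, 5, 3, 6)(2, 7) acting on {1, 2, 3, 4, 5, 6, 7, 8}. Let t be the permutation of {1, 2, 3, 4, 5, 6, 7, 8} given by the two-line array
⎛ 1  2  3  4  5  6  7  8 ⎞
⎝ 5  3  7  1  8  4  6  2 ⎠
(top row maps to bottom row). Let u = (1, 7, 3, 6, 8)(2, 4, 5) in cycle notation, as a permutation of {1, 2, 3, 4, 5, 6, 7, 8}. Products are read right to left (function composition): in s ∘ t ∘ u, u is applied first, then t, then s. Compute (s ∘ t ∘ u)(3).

Chase 3: u(3) = 6; t(6) = 4; s(4) = 4. Hence (s ∘ t ∘ u)(3) = 4.

4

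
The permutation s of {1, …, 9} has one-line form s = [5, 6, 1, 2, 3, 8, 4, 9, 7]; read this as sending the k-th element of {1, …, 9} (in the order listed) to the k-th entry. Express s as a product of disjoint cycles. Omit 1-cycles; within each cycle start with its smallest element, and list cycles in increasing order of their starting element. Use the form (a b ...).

Start at 1 and follow images: 1 → 5 → 3 → 1, giving the cycle (1 5 3).
Continuing from each remaining unvisited element yields (1 5 3)(2 6 8 9 7 4).

(1 5 3)(2 6 8 9 7 4)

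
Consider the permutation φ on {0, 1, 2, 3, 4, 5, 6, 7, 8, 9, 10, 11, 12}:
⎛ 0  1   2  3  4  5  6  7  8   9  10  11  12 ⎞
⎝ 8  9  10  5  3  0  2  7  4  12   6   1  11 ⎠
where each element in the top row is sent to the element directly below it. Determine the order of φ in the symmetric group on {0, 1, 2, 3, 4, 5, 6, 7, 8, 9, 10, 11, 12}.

60

Decomposing into disjoint cycles gives cycle lengths 5, 4, 3, 1.
Since disjoint cycles commute, ord(φ) = lcm(5, 4, 3) = 60.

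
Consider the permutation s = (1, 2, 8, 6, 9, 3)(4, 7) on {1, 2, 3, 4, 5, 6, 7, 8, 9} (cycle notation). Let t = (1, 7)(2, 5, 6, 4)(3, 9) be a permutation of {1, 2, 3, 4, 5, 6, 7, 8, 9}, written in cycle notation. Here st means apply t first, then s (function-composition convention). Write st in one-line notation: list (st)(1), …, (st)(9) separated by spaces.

Chase each element through t then s: 1 → 7 → 4; 2 → 5 → 5; 3 → 9 → 3; 4 → 2 → 8; 5 → 6 → 9; 6 → 4 → 7; 7 → 1 → 2; 8 → 8 → 6; 9 → 3 → 1.
So st in one-line form is 4 5 3 8 9 7 2 6 1.

4 5 3 8 9 7 2 6 1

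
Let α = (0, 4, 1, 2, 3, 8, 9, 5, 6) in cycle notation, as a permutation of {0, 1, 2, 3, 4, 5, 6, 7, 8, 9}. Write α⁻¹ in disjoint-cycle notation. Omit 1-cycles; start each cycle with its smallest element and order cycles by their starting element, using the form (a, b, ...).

If α sends a → b within a cycle, α⁻¹ sends b → a; equivalently, reverse each cycle.
Reversing each cycle of α and rotating so the smallest element leads gives (0, 6, 5, 9, 8, 3, 2, 1, 4).

(0, 6, 5, 9, 8, 3, 2, 1, 4)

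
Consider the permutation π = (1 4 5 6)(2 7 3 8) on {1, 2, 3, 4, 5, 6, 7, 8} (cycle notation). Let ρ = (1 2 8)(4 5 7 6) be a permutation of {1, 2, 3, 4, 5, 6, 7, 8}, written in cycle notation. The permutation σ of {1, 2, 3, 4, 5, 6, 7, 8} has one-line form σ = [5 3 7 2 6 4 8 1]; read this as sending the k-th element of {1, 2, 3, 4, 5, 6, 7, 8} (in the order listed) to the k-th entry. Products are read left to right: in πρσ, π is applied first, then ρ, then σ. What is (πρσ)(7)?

(πρσ)(7) = σ(ρ(π(7))). π(7) = 3, then ρ(3) = 3, then σ(3) = 7, so the result is 7.

7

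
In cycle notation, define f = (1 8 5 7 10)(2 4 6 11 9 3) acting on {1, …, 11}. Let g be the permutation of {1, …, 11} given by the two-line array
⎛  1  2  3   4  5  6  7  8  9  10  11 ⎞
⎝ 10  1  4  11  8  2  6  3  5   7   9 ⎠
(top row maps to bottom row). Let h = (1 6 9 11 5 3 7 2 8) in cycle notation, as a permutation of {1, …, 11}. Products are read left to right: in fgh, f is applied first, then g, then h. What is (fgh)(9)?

4

Chase 9: f(9) = 3; g(3) = 4; h(4) = 4. Hence (fgh)(9) = 4.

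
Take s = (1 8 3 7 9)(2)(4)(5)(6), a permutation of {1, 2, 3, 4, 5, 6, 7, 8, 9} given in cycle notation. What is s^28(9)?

3

9 lies in the 5-cycle (1 8 3 7 9).
Since the cycle has length 5, s^28 acts on it the same as s^3 (28 mod 5 = 3).
Advancing 3 steps from 9: 9 → 1 → 8 → 3.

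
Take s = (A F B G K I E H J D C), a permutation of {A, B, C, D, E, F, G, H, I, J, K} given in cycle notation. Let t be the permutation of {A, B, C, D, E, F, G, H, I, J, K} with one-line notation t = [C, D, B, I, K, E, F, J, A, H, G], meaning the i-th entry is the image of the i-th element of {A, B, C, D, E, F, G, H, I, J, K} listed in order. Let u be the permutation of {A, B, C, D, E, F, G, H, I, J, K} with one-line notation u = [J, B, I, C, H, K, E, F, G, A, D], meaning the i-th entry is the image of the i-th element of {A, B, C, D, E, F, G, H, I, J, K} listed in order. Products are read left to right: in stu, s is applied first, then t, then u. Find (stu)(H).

(stu)(H) = u(t(s(H))). s(H) = J, then t(J) = H, then u(H) = F, so the result is F.

F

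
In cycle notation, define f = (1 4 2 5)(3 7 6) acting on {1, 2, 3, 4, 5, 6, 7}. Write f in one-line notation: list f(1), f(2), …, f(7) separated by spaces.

Reading each image from the cycles: 1↦4, 2↦5, 3↦7, 4↦2, 5↦1, 6↦3, 7↦6.
So the one-line form is 4 5 7 2 1 3 6.

4 5 7 2 1 3 6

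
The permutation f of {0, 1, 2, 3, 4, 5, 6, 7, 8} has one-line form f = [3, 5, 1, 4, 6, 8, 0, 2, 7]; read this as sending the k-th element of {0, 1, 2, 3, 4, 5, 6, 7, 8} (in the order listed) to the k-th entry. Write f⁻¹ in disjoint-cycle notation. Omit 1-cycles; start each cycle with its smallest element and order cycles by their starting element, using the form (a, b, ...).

First write f in disjoint cycles: (0, 3, 4, 6)(1, 5, 8, 7, 2).
Reversing each cycle (and rotating so the smallest element leads) gives f⁻¹ = (0, 6, 4, 3)(1, 2, 7, 8, 5).

(0, 6, 4, 3)(1, 2, 7, 8, 5)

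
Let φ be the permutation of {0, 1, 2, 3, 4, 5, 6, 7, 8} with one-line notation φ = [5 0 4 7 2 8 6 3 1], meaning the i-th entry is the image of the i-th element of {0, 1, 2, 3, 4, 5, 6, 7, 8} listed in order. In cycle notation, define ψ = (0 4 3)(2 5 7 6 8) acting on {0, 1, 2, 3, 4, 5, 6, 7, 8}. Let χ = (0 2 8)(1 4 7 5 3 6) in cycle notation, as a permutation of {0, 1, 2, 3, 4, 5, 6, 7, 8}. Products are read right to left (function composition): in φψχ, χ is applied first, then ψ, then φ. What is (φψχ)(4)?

(φψχ)(4) = φ(ψ(χ(4))). χ(4) = 7, then ψ(7) = 6, then φ(6) = 6, so the result is 6.

6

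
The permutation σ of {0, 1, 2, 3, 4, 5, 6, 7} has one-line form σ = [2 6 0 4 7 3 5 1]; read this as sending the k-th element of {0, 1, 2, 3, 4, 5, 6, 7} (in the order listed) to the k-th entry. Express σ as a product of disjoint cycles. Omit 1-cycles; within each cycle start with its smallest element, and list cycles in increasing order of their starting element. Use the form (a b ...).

(0 2)(1 6 5 3 4 7)

Start at 0 and follow images: 0 → 2 → 0, giving the cycle (0 2).
Repeating from the next unused element and collecting all non-trivial cycles gives (0 2)(1 6 5 3 4 7).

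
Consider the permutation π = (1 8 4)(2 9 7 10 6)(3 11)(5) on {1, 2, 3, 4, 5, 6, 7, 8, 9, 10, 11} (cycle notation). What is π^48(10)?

10 lies in the 5-cycle (2 9 7 10 6).
Powers repeat with period 5 on this cycle, and 48 mod 5 = 3, so π^48(10) = π^3(10).
Advancing 3 steps from 10: 10 → 6 → 2 → 9.

9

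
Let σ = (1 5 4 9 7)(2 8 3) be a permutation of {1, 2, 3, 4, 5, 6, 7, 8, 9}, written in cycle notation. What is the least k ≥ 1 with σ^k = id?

15

The disjoint cycles have lengths 5, 3, 1.
Since disjoint cycles commute, ord(σ) = lcm(5, 3) = 15.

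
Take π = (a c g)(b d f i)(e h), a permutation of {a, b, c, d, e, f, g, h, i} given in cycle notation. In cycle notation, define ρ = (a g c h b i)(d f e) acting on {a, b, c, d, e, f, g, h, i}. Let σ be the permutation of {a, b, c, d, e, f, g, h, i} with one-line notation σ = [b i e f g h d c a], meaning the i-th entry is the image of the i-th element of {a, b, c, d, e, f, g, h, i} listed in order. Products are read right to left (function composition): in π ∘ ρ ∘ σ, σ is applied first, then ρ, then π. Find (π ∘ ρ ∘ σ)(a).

(π ∘ ρ ∘ σ)(a) = π(ρ(σ(a))). σ(a) = b, then ρ(b) = i, then π(i) = b, so the result is b.

b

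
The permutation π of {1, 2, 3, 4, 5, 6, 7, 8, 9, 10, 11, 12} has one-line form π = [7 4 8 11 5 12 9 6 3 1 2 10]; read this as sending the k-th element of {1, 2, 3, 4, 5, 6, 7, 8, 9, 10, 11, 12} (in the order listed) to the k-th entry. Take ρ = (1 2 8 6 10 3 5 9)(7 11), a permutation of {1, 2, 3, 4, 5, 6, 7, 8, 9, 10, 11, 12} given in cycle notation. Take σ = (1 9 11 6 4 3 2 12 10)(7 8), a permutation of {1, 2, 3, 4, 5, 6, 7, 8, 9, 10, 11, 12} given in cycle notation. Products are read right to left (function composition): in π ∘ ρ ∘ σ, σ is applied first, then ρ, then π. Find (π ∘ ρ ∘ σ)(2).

Apply the permutations in order: σ(2) = 12, then ρ(12) = 12, then π(12) = 10. So (π ∘ ρ ∘ σ)(2) = 10.

10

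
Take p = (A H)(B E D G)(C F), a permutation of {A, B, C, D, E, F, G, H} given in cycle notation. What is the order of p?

4

The cycle type of p is (4, 2, 2).
Since disjoint cycles commute, ord(p) = lcm(4, 2, 2) = 4.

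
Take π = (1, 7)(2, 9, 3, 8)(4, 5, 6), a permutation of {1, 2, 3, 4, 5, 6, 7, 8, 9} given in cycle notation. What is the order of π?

The disjoint cycles have lengths 4, 3, 2.
Since disjoint cycles commute, ord(π) = lcm(4, 3, 2) = 12.

12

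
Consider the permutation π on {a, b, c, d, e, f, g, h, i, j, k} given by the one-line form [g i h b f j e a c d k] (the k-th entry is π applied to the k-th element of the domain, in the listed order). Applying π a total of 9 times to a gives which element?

h

Tracing a → g → … returns to a after 10 steps, so a lies in a 10-cycle (a g e f j d b i c h).
Stepping 9 places around the cycle: a → g → e → f → j → d → b → i → c → h.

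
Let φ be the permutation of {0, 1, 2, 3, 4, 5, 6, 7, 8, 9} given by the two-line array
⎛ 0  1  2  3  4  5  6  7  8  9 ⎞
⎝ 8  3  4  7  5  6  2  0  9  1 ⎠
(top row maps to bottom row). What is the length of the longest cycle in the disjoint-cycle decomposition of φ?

6

Decomposing into disjoint cycles gives (0, 8, 9, 1, 3, 7)(2, 4, 5, 6); the longest has length 6.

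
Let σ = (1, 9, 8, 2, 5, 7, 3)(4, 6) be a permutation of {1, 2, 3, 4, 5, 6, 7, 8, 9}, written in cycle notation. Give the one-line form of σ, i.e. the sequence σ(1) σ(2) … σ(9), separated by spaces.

Reading each image from the cycles: 1↦9, 2↦5, 3↦1, 4↦6, 5↦7, 6↦4, 7↦3, 8↦2, 9↦8.
Listing these in domain order gives 9 5 1 6 7 4 3 2 8.

9 5 1 6 7 4 3 2 8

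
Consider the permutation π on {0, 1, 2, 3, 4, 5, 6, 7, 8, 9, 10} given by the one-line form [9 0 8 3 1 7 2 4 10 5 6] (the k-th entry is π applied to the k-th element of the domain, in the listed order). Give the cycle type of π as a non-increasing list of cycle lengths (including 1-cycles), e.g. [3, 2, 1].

[6, 4, 1]

The disjoint cycles are (0 9 5 7 4 1)(2 8 10 6)(3), with lengths 6, 4, 1 in non-increasing order.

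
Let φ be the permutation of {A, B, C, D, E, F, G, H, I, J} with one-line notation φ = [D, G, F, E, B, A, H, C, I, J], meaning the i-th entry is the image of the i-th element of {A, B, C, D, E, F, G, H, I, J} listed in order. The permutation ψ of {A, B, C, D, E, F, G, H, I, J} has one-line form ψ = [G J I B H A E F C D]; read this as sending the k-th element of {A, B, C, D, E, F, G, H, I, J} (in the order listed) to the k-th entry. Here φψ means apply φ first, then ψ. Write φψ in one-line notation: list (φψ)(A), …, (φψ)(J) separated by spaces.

(φψ)(x) = ψ(φ(x)). Computing each image: ψ(φ(A)) = ψ(D) = B, ψ(φ(B)) = ψ(G) = E, ψ(φ(C)) = ψ(F) = A, ψ(φ(D)) = ψ(E) = H, ψ(φ(E)) = ψ(B) = J, ψ(φ(F)) = ψ(A) = G, ψ(φ(G)) = ψ(H) = F, ψ(φ(H)) = ψ(C) = I, ψ(φ(I)) = ψ(I) = C, ψ(φ(J)) = ψ(J) = D.
Hence φψ = [B E A H J G F I C D].

B E A H J G F I C D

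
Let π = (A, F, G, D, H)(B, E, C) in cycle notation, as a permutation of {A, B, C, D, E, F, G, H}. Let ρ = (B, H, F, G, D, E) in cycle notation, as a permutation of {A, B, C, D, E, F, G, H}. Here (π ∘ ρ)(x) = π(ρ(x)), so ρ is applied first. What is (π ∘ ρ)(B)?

(π ∘ ρ)(B) = π(ρ(B)). ρ(B) = H, then π(H) = A. So (π ∘ ρ)(B) = A.

A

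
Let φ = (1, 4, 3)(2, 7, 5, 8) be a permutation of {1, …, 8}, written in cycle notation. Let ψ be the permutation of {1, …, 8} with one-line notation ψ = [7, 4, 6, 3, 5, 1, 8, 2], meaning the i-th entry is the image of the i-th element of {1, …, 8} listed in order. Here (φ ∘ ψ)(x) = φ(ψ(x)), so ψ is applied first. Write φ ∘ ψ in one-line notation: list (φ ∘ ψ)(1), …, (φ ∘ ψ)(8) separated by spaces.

(φ ∘ ψ)(x) = φ(ψ(x)). Computing each image: φ(ψ(1)) = φ(7) = 5, φ(ψ(2)) = φ(4) = 3, φ(ψ(3)) = φ(6) = 6, φ(ψ(4)) = φ(3) = 1, φ(ψ(5)) = φ(5) = 8, φ(ψ(6)) = φ(1) = 4, φ(ψ(7)) = φ(8) = 2, φ(ψ(8)) = φ(2) = 7.
Hence φ ∘ ψ = [5 3 6 1 8 4 2 7].

5 3 6 1 8 4 2 7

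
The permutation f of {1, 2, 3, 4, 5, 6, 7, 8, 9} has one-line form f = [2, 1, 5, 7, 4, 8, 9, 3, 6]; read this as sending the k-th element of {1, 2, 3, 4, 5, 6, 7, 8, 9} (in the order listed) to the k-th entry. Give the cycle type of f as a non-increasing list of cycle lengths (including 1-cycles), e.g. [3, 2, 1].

[7, 2]

The disjoint cycles are (1, 2)(3, 5, 4, 7, 9, 6, 8), with lengths 7, 2 in non-increasing order.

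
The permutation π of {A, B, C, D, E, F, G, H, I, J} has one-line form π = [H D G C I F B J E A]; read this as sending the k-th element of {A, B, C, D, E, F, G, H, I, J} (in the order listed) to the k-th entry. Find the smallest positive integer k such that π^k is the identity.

Writing π as disjoint cycles, the cycle lengths are 4, 3, 2, 1.
The order is lcm(4, 3, 2) = 12.

12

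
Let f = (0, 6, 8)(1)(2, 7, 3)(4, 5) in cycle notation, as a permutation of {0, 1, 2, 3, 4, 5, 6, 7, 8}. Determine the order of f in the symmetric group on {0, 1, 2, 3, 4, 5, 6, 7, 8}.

The disjoint cycles have lengths 3, 3, 2, 1.
The order is lcm(3, 3, 2) = 6.

6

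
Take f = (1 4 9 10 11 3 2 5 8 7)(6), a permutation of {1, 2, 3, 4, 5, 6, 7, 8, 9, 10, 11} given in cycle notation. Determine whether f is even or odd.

The cycle lengths are 10, 1.
A cycle of length ℓ contributes ℓ−1 transpositions, so f is a product of 9 transpositions — odd.

odd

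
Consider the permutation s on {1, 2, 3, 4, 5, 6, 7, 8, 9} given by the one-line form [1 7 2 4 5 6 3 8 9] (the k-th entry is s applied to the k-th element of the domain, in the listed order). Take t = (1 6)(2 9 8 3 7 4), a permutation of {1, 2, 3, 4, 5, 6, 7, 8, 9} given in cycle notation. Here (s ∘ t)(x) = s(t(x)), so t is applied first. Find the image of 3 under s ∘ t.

3

t(3) = 7, then s(7) = 3; composing gives (s ∘ t)(3) = 3.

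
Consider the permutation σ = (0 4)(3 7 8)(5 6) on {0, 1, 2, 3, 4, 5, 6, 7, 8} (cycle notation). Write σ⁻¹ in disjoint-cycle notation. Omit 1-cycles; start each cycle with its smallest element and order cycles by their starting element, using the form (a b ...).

Inverting a permutation written in cycle notation just reverses the order within every cycle.
Reversing each cycle of σ and rotating so the smallest element leads gives (0 4)(3 8 7)(5 6).

(0 4)(3 8 7)(5 6)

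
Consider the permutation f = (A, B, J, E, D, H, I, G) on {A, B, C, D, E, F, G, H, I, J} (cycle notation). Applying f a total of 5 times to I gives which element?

E

I lies in the 8-cycle (A, B, J, E, D, H, I, G).
Advancing 5 steps from I: I → G → A → B → J → E.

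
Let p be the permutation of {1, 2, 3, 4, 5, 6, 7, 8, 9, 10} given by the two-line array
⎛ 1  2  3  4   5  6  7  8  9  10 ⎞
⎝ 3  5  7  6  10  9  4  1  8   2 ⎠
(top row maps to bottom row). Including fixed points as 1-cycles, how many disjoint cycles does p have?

2

The cycle decomposition is (1, 3, 7, 4, 6, 9, 8)(2, 5, 10), which has 2 cycles (counting 1-cycles).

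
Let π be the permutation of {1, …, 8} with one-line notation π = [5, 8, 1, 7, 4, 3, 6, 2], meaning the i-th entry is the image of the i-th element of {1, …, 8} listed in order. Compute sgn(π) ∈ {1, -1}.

In disjoint-cycle form the cycle lengths are 6, 2.
A cycle is odd iff its length is even; π has 2 even-length cycles, so sgn(π) = (−1)^2 and π is even.

1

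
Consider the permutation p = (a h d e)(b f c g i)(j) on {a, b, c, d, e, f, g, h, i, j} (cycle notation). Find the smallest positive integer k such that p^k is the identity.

20

The disjoint cycles have lengths 5, 4, 1.
The order is lcm(5, 4) = 20.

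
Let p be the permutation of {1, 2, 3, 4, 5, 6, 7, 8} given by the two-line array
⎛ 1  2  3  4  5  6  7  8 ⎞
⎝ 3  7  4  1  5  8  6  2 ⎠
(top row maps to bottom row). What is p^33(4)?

4

Tracing 4 → 1 → … returns to 4 after 3 steps, so 4 lies in a 3-cycle (1 3 4).
On a 3-cycle, p^3 is the identity, so p^33 = p^0 there (33 ≡ 0 mod 3).
So p^33(4) = 4.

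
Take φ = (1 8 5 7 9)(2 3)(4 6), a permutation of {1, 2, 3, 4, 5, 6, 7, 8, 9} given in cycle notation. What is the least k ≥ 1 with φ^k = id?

10

The disjoint cycles have lengths 5, 2, 2.
Since disjoint cycles commute, ord(φ) = lcm(5, 2, 2) = 10.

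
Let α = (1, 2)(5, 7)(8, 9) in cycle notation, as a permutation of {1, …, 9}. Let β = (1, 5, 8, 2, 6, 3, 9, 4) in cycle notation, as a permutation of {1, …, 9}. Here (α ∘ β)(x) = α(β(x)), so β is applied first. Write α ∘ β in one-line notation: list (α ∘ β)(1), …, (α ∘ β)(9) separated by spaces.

7 6 8 2 9 3 5 1 4

(α ∘ β)(x) = α(β(x)). Computing each image: α(β(1)) = α(5) = 7, α(β(2)) = α(6) = 6, α(β(3)) = α(9) = 8, α(β(4)) = α(1) = 2, α(β(5)) = α(8) = 9, α(β(6)) = α(3) = 3, α(β(7)) = α(7) = 5, α(β(8)) = α(2) = 1, α(β(9)) = α(4) = 4.
Hence α ∘ β = [7 6 8 2 9 3 5 1 4].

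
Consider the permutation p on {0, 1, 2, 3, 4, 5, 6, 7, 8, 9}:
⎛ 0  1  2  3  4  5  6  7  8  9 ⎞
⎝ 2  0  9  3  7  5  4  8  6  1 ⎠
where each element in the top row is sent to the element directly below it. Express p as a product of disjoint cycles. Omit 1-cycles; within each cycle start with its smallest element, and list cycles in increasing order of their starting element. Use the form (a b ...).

From 0: 0 → 2 → 9 → 1 → 0, closing the cycle (0 2 9 1).
Repeating from the next unused element and collecting all non-trivial cycles gives (0 2 9 1)(4 7 8 6).

(0 2 9 1)(4 7 8 6)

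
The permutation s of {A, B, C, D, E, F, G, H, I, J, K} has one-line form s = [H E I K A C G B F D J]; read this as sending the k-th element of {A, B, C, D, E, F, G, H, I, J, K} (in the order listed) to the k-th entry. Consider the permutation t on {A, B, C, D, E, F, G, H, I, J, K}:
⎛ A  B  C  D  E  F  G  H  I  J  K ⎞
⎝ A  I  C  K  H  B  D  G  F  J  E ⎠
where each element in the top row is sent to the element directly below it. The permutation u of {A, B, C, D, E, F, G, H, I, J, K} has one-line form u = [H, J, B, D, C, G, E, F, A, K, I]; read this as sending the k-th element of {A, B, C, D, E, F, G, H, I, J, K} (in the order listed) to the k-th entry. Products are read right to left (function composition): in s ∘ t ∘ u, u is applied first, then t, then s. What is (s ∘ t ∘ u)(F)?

K

(s ∘ t ∘ u)(F) = s(t(u(F))). u(F) = G, then t(G) = D, then s(D) = K, so the result is K.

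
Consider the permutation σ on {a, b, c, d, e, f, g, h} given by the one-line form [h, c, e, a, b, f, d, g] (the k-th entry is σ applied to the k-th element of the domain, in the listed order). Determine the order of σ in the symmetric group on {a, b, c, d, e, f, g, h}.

12

Writing σ as disjoint cycles, the cycle lengths are 4, 3, 1.
The order of σ is the least common multiple of its cycle lengths: lcm(4, 3) = 12.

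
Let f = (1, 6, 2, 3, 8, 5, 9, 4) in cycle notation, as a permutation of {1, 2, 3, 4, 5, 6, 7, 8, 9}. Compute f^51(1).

3

1 lies in the 8-cycle (1, 6, 2, 3, 8, 5, 9, 4).
Since the cycle has length 8, f^51 acts on it the same as f^3 (51 mod 8 = 3).
Advancing 3 steps from 1: 1 → 6 → 2 → 3.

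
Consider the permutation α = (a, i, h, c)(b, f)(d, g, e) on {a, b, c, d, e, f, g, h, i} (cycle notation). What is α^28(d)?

g

d lies in the 3-cycle (d, g, e).
Since the cycle has length 3, α^28 acts on it the same as α^1 (28 mod 3 = 1).
Stepping 1 place around the cycle: d → g.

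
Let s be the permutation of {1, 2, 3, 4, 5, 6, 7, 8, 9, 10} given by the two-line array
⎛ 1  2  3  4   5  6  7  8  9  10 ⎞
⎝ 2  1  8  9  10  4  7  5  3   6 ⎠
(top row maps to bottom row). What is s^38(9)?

Tracing 9 → 3 → … returns to 9 after 7 steps, so 9 lies in a 7-cycle (3, 8, 5, 10, 6, 4, 9).
Powers repeat with period 7 on this cycle, and 38 mod 7 = 3, so s^38(9) = s^3(9).
Advancing 3 steps from 9: 9 → 3 → 8 → 5.

5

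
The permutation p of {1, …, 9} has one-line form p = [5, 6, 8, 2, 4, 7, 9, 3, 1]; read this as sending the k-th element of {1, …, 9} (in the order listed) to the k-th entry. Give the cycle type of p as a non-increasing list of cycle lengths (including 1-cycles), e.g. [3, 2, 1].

The disjoint cycles are (1, 5, 4, 2, 6, 7, 9)(3, 8), with lengths 7, 2 in non-increasing order.

[7, 2]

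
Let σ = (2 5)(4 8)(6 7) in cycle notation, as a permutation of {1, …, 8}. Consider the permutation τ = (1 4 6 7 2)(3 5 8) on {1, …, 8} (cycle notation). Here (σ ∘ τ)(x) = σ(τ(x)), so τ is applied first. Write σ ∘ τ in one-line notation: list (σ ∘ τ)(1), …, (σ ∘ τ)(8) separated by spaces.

(σ ∘ τ)(x) = σ(τ(x)). Computing each image: σ(τ(1)) = σ(4) = 8, σ(τ(2)) = σ(1) = 1, σ(τ(3)) = σ(5) = 2, σ(τ(4)) = σ(6) = 7, σ(τ(5)) = σ(8) = 4, σ(τ(6)) = σ(7) = 6, σ(τ(7)) = σ(2) = 5, σ(τ(8)) = σ(3) = 3.
Hence σ ∘ τ = [8 1 2 7 4 6 5 3].

8 1 2 7 4 6 5 3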